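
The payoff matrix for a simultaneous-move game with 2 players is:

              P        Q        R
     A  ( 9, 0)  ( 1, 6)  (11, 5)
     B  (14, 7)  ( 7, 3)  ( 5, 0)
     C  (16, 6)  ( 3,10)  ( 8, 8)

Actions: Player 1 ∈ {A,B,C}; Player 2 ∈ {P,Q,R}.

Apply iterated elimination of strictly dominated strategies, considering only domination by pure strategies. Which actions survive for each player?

P2 drop R (Q beats it: A:6>5 B:3>0 C:10>8)
P1 drop A (B beats it: P:14>9 Q:7>1)
P1→{B,C} P2→{P,Q}

IESDS → P1:{B,C} P2:{P,Q}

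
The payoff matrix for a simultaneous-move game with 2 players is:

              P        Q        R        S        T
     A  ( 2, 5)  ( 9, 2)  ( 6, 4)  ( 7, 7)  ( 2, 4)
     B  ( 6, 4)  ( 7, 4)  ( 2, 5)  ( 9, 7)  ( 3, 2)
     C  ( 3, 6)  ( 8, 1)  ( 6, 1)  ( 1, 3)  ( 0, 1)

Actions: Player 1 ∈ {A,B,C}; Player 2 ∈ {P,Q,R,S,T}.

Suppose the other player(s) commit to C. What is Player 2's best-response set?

u_2(P vs C) = 6
u_2(Q vs C) = 1
u_2(R vs C) = 1
u_2(S vs C) = 3
u_2(T vs C) = 1
max payoff 6 at {P}

P2 best: {P}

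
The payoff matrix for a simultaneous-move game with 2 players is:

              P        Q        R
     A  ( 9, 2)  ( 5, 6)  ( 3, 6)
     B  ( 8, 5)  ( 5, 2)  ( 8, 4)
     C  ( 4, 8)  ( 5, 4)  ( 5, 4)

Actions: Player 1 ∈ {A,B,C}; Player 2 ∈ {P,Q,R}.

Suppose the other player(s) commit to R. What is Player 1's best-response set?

P1 best: {B}

u_1(A vs R) = 3
u_1(B vs R) = 8
u_1(C vs R) = 5
max payoff 8 at {B}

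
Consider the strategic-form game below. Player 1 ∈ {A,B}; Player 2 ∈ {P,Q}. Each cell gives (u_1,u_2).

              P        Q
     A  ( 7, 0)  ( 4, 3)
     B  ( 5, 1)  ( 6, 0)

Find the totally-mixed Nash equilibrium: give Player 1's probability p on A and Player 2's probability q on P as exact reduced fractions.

P1 indiff ⇒ q·7+(1-q)·4 = q·5+(1-q)·6 ⇒ q(2) = (1-q)(2) ⇒ q = 1/2
P2 indiff ⇒ p·0+(1-p)·1 = p·3+(1-p)·0 ⇒ p(-3) = (1-p)(-1) ⇒ p = 1/4

P1 mixes 1/4 on A; P2 mixes 1/2 on P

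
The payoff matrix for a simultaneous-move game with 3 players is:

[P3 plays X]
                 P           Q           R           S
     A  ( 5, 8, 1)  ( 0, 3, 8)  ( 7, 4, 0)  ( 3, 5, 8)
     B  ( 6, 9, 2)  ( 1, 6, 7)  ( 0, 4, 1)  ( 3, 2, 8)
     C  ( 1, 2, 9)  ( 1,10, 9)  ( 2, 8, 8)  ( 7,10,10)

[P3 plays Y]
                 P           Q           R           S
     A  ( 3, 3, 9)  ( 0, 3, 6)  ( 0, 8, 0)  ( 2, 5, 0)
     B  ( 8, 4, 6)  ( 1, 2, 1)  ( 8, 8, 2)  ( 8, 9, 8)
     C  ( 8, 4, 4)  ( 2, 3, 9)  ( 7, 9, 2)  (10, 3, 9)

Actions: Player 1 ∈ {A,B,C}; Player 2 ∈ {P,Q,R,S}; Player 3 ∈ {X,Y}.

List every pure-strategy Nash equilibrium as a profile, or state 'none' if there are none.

Nash profiles: (C,Q,X), (C,S,X)

(A,P,X): not NE [P1→B gives 6>5; P3→Y gives 9>1]
(A,P,Y): not NE [P1→C gives 8>3; P2→R gives 8>3]
(A,Q,X): not NE [P1→C gives 1>0; P2→P gives 8>3]
(A,Q,Y): not NE [P1→C gives 2>0; P2→R gives 8>3; P3→X gives 8>6]
(A,R,X): not NE [P2→P gives 8>4]
(A,R,Y): not NE [P1→B gives 8>0]
(A,S,X): not NE [P1→C gives 7>3; P2→P gives 8>5]
(A,S,Y): not NE [P1→C gives 10>2; P2→R gives 8>5; P3→X gives 8>0]
(B,P,X): not NE [P3→Y gives 6>2]
(B,P,Y): not NE [P2→S gives 9>4]
(B,Q,X): not NE [P2→P gives 9>6]
(B,Q,Y): not NE [P1→C gives 2>1; P2→S gives 9>2; P3→X gives 7>1]
(B,R,X): not NE [P1→A gives 7>0; P2→P gives 9>4; P3→Y gives 2>1]
(B,R,Y): not NE [P2→S gives 9>8]
(B,S,X): not NE [P1→C gives 7>3; P2→P gives 9>2]
(B,S,Y): not NE [P1→C gives 10>8]
(C,P,X): not NE [P1→B gives 6>1; P2→S gives 10>2]
(C,P,Y): not NE [P2→R gives 9>4; P3→X gives 9>4]
(C,Q,X): NE
(C,Q,Y): not NE [P2→R gives 9>3]
(C,R,X): not NE [P1→A gives 7>2; P2→S gives 10>8]
(C,R,Y): not NE [P1→B gives 8>7; P3→X gives 8>2]
(C,S,X): NE
(C,S,Y): not NE [P2→R gives 9>3; P3→X gives 10>9]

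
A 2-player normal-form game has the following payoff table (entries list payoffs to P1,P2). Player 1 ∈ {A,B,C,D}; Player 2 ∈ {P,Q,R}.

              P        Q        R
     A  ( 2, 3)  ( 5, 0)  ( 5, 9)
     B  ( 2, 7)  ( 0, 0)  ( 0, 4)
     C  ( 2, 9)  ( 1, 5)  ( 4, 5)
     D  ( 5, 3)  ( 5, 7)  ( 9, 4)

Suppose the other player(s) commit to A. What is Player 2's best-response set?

u_2(P vs A) = 3
u_2(Q vs A) = 0
u_2(R vs A) = 9
max payoff 9 at {R}

P2 best: {R}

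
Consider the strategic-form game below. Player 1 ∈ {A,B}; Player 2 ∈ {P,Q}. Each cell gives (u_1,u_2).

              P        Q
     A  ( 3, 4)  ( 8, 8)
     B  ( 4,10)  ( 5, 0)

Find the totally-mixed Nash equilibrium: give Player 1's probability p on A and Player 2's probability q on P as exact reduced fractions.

P1 mixes 5/7 on A; P2 mixes 3/4 on P

P1 indiff ⇒ q·3+(1-q)·8 = q·4+(1-q)·5 ⇒ q(-1) = (1-q)(-3) ⇒ q = 3/4
P2 indiff ⇒ p·4+(1-p)·10 = p·8+(1-p)·0 ⇒ p(-4) = (1-p)(-10) ⇒ p = 5/7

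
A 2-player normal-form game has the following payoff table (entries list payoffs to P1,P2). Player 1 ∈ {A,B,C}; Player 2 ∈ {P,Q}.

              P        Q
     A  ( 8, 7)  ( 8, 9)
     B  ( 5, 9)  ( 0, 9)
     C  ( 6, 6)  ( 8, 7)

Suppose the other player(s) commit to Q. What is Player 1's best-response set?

argmax u_1 = {A,C}

u_1(A vs Q) = 8
u_1(B vs Q) = 0
u_1(C vs Q) = 8
max payoff 8 at {A,C}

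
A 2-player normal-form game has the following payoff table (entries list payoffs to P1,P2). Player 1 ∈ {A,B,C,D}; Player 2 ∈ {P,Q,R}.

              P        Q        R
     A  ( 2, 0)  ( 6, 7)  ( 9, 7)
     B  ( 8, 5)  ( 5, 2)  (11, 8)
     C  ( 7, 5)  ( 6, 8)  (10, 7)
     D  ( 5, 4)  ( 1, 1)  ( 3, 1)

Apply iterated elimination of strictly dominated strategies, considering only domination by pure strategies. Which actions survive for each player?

P1 drop D (B beats it: P:8>5 Q:5>1 R:11>3)
P2 drop P (R beats it: A:7>0 B:8>5 C:7>5)
P1→{A,B,C} P2→{Q,R}

IESDS → P1:{A,B,C} P2:{Q,R}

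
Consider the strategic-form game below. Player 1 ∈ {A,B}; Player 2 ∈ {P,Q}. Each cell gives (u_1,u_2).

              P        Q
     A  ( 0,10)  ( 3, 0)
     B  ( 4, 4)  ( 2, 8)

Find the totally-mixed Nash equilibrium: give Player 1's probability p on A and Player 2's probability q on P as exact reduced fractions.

P1 mixes 2/7 on A; P2 mixes 1/5 on P

P1 indiff ⇒ q·0+(1-q)·3 = q·4+(1-q)·2 ⇒ q(-4) = (1-q)(-1) ⇒ q = 1/5
P2 indiff ⇒ p·10+(1-p)·4 = p·0+(1-p)·8 ⇒ p(10) = (1-p)(4) ⇒ p = 2/7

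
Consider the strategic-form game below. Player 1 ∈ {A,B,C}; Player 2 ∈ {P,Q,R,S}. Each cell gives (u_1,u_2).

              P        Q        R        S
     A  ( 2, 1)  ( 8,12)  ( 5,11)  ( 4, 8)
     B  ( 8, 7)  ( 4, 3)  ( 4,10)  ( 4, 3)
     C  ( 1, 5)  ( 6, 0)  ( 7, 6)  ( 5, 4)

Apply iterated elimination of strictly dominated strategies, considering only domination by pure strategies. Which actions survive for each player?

Survivors P1:{A,C} P2:{Q,R}

P2 drop P (R beats it: A:11>1 B:10>7 C:6>5)
P1 drop B (C beats it: Q:6>4 R:7>4 S:5>4)
P2 drop S (R beats it: A:11>8 C:6>4)
P1→{A,C} P2→{Q,R}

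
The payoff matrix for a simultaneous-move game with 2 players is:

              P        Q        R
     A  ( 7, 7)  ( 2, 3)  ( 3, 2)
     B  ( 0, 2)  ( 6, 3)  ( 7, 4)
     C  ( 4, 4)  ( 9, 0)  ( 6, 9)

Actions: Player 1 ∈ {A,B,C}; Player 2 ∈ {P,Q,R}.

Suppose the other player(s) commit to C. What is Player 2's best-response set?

u_2(P vs C) = 4
u_2(Q vs C) = 0
u_2(R vs C) = 9
max payoff 9 at {R}

P2 best: {R}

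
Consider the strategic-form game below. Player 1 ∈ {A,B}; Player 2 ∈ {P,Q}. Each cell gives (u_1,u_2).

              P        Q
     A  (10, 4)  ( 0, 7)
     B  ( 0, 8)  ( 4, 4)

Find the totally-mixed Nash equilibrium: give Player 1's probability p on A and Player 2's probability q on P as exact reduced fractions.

P1 indiff ⇒ q·10+(1-q)·0 = q·0+(1-q)·4 ⇒ q(10) = (1-q)(4) ⇒ q = 2/7
P2 indiff ⇒ p·4+(1-p)·8 = p·7+(1-p)·4 ⇒ p(-3) = (1-p)(-4) ⇒ p = 4/7

(p,q) = (4/7, 2/7)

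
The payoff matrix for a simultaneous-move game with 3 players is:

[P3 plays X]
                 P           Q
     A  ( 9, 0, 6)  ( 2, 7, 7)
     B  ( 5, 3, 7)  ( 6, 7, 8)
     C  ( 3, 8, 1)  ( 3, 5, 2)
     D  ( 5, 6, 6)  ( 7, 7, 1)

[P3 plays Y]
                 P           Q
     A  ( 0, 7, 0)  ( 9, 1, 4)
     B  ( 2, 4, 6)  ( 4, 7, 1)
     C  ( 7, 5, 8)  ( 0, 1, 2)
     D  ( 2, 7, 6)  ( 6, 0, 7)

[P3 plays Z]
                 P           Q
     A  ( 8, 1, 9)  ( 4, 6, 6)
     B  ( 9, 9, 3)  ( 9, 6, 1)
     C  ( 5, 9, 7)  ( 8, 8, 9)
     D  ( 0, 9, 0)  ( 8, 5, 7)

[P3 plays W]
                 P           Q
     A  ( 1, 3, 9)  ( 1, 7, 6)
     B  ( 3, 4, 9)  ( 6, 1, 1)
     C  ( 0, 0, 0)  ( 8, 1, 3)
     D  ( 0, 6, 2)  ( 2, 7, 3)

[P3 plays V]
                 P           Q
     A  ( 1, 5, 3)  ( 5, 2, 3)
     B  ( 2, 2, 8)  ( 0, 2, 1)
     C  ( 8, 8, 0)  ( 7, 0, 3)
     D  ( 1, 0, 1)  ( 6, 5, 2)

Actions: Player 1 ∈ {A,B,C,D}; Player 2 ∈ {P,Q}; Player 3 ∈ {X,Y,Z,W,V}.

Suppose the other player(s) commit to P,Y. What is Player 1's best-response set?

BR_1 = {C}

u_1(A vs P,Y) = 0
u_1(B vs P,Y) = 2
u_1(C vs P,Y) = 7
u_1(D vs P,Y) = 2
max payoff 7 at {C}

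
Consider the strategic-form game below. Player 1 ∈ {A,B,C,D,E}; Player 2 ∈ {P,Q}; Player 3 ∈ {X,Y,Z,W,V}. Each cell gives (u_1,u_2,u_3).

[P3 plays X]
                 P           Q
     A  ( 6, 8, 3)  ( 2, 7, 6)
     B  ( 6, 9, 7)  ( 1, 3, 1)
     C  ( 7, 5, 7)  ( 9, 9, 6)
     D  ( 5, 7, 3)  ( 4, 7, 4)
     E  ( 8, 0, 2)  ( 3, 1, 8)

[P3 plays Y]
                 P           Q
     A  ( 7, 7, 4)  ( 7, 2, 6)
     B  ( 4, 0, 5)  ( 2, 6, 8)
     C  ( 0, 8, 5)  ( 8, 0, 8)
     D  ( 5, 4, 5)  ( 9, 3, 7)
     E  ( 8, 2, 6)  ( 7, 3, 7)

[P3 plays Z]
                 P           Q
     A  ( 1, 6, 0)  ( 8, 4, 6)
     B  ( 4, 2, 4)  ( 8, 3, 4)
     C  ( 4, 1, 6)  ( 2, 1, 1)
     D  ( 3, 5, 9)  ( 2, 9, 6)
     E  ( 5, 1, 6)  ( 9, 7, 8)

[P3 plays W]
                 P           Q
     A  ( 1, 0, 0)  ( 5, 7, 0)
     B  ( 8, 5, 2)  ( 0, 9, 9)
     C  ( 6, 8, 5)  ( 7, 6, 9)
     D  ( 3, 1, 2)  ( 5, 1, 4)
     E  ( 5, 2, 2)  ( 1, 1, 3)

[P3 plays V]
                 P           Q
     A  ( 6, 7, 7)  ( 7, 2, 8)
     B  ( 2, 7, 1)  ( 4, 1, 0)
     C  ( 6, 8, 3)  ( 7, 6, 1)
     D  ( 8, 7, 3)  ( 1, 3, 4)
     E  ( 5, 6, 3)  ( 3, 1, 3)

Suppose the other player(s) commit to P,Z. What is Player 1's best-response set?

P1 best: {E}

u_1(A vs P,Z) = 1
u_1(B vs P,Z) = 4
u_1(C vs P,Z) = 4
u_1(D vs P,Z) = 3
u_1(E vs P,Z) = 5
max payoff 5 at {E}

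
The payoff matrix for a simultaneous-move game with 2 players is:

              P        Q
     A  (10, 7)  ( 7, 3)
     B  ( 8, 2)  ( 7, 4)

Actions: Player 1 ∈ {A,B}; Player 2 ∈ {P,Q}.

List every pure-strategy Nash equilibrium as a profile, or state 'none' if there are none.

NE set: (A,P), (B,Q)

(A,P): NE
(A,Q): not NE [P2→P gives 7>3]
(B,P): not NE [P1→A gives 10>8; P2→Q gives 4>2]
(B,Q): NE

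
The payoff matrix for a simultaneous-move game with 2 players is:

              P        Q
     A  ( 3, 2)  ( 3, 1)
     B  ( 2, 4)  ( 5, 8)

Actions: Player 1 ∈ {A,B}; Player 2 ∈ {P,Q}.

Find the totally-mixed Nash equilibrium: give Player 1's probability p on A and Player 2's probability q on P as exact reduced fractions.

P1 indiff ⇒ q·3+(1-q)·3 = q·2+(1-q)·5 ⇒ q(1) = (1-q)(2) ⇒ q = 2/3
P2 indiff ⇒ p·2+(1-p)·4 = p·1+(1-p)·8 ⇒ p(1) = (1-p)(4) ⇒ p = 4/5

(p,q) = (4/5, 2/3)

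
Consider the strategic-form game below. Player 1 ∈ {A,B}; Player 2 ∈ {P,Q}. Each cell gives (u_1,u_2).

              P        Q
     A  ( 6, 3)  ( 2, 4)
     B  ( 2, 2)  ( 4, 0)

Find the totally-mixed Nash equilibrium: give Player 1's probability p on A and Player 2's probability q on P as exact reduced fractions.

P1 indiff ⇒ q·6+(1-q)·2 = q·2+(1-q)·4 ⇒ q(4) = (1-q)(2) ⇒ q = 1/3
P2 indiff ⇒ p·3+(1-p)·2 = p·4+(1-p)·0 ⇒ p(-1) = (1-p)(-2) ⇒ p = 2/3

p=2/3, q=1/3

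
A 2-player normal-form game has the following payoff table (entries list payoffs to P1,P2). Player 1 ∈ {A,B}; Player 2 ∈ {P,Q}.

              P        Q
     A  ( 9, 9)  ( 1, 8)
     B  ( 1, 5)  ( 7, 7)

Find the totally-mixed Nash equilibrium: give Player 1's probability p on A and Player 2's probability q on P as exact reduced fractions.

p=2/3, q=3/7

P1 indiff ⇒ q·9+(1-q)·1 = q·1+(1-q)·7 ⇒ q(8) = (1-q)(6) ⇒ q = 3/7
P2 indiff ⇒ p·9+(1-p)·5 = p·8+(1-p)·7 ⇒ p(1) = (1-p)(2) ⇒ p = 2/3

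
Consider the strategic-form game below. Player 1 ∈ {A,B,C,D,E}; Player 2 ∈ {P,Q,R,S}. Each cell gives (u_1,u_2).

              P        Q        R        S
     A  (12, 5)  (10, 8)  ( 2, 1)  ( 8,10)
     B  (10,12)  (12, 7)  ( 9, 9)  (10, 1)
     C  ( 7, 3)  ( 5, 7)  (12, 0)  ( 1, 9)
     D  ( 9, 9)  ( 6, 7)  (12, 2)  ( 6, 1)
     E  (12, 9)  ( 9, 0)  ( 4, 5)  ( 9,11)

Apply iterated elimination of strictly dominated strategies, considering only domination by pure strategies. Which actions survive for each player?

P2 drop R (P beats it: A:5>1 B:12>9 C:3>0 D:9>2 E:9>5)
P1 drop C (A beats it: P:12>7 Q:10>5 S:8>1)
P1 drop D (A beats it: P:12>9 Q:10>6 S:8>6)
P1→{A,B,E} P2→{P,Q,S}

Remaining: P1:{A,B,E} P2:{P,Q,S}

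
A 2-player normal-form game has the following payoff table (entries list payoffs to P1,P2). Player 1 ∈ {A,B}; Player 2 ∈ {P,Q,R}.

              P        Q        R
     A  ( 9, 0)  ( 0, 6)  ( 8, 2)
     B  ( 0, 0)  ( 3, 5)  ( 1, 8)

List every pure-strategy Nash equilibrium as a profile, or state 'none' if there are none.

PSNE: ∅

(A,P): not NE [P2→Q gives 6>0]
(A,Q): not NE [P1→B gives 3>0]
(A,R): not NE [P2→Q gives 6>2]
(B,P): not NE [P1→A gives 9>0; P2→R gives 8>0]
(B,Q): not NE [P2→R gives 8>5]
(B,R): not NE [P1→A gives 8>1]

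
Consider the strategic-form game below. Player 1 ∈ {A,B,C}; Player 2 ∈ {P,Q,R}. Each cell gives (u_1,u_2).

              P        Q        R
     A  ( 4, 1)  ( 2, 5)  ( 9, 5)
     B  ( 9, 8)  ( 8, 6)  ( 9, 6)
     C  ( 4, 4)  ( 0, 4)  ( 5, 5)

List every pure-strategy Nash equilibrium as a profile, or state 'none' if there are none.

(A,P): not NE [P1→B gives 9>4; P2→R gives 5>1]
(A,Q): not NE [P1→B gives 8>2]
(A,R): NE
(B,P): NE
(B,Q): not NE [P2→P gives 8>6]
(B,R): not NE [P2→P gives 8>6]
(C,P): not NE [P1→B gives 9>4; P2→R gives 5>4]
(C,Q): not NE [P1→B gives 8>0; P2→R gives 5>4]
(C,R): not NE [P1→B gives 9>5]

PSNE = {(A,R), (B,P)}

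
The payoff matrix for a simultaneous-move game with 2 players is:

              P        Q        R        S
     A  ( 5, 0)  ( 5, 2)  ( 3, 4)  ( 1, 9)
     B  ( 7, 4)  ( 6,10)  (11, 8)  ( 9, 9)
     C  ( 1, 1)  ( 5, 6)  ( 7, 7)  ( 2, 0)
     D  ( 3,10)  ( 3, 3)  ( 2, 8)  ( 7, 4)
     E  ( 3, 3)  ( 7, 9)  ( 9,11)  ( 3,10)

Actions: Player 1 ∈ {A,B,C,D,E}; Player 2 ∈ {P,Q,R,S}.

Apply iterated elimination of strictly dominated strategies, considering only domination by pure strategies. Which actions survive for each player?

Remaining: P1:{B,E} P2:{Q,R,S}

P1 drop A (B beats it: P:7>5 Q:6>5 R:11>3 S:9>1)
P1 drop C (B beats it: P:7>1 Q:6>5 R:11>7 S:9>2)
P1 drop D (B beats it: P:7>3 Q:6>3 R:11>2 S:9>7)
P2 drop P (Q beats it: B:10>4 E:9>3)
P1→{B,E} P2→{Q,R,S}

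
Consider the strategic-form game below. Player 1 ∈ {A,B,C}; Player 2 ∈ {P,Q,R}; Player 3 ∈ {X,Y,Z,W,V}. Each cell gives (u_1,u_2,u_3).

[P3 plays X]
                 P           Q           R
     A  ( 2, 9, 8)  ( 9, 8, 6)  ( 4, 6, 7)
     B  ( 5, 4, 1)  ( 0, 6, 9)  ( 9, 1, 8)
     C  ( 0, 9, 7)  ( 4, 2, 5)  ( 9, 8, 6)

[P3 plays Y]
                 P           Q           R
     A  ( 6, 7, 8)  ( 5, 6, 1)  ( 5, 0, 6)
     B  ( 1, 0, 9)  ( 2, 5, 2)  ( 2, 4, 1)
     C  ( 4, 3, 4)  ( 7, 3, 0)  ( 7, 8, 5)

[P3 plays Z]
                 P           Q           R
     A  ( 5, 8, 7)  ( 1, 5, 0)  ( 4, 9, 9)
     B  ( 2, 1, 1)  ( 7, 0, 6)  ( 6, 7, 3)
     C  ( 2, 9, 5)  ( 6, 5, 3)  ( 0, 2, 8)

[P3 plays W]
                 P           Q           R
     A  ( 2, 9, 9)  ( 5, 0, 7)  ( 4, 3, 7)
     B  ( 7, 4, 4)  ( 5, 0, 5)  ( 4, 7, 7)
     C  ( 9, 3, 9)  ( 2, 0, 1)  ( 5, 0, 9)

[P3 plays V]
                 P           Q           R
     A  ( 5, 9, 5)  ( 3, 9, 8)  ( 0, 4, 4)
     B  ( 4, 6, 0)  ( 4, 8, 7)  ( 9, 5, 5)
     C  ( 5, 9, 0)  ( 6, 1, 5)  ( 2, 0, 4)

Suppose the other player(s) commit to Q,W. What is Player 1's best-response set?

u_1(A vs Q,W) = 5
u_1(B vs Q,W) = 5
u_1(C vs Q,W) = 2
max payoff 5 at {A,B}

BR_1 = {A,B}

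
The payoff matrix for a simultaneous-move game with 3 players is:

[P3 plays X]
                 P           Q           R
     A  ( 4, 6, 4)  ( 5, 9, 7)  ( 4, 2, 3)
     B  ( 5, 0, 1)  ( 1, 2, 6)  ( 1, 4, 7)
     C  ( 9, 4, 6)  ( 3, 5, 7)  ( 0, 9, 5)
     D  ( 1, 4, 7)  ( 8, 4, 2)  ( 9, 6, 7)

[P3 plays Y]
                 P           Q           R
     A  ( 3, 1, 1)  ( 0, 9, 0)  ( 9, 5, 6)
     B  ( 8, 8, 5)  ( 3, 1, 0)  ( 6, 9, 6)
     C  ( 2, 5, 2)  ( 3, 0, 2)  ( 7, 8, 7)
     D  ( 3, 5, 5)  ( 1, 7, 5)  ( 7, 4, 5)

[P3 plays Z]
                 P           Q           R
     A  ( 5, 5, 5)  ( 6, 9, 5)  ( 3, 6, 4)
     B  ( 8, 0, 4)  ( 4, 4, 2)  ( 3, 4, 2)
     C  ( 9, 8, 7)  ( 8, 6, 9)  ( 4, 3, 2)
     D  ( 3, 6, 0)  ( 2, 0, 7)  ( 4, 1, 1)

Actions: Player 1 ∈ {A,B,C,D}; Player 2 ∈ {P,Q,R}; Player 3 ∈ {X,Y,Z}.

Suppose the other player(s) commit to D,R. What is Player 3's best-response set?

argmax u_3 = {X}

u_3(X vs D,R) = 7
u_3(Y vs D,R) = 5
u_3(Z vs D,R) = 1
max payoff 7 at {X}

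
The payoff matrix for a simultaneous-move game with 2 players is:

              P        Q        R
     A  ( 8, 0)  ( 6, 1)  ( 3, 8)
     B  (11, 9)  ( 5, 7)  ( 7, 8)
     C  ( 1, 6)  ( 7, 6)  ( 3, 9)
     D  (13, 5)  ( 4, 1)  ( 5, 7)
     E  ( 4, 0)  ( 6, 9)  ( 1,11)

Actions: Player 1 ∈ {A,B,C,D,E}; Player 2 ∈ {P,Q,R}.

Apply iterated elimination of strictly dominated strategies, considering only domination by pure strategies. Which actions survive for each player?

P2 drop Q (R beats it: A:8>1 B:8>7 C:9>6 D:7>1 E:11>9)
P1 drop A (B beats it: P:11>8 R:7>3)
P1 drop C (B beats it: P:11>1 R:7>3)
P1 drop E (B beats it: P:11>4 R:7>1)
P1→{B,D} P2→{P,R}

Survivors P1:{B,D} P2:{P,R}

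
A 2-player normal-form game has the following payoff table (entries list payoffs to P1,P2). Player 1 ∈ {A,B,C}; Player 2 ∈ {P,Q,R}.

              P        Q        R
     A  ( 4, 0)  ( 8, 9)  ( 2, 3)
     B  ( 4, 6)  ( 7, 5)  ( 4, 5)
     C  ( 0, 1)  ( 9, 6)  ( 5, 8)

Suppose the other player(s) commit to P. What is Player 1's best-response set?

P1 best: {A,B}

u_1(A vs P) = 4
u_1(B vs P) = 4
u_1(C vs P) = 0
max payoff 4 at {A,B}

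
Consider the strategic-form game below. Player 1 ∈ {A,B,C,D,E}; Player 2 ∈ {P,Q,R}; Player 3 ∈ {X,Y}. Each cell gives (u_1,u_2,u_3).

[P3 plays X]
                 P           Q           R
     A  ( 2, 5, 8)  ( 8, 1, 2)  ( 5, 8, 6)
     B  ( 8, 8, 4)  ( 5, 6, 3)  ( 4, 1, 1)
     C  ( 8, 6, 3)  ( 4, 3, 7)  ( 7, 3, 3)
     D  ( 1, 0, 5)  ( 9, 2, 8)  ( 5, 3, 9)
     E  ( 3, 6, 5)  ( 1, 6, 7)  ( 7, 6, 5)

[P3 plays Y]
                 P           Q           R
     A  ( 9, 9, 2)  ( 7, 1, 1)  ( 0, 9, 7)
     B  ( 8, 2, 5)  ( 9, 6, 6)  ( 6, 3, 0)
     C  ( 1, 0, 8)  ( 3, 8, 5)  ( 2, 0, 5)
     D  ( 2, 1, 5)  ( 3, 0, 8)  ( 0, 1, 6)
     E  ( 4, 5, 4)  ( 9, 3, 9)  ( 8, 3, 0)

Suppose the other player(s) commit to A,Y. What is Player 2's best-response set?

u_2(P vs A,Y) = 9
u_2(Q vs A,Y) = 1
u_2(R vs A,Y) = 9
max payoff 9 at {P,R}

BR_2 = {P,R}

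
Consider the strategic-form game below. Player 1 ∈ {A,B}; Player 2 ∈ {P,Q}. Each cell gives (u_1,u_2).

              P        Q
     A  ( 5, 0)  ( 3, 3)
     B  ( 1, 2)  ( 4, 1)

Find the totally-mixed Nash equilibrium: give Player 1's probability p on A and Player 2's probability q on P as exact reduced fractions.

p=1/4, q=1/5

P1 indiff ⇒ q·5+(1-q)·3 = q·1+(1-q)·4 ⇒ q(4) = (1-q)(1) ⇒ q = 1/5
P2 indiff ⇒ p·0+(1-p)·2 = p·3+(1-p)·1 ⇒ p(-3) = (1-p)(-1) ⇒ p = 1/4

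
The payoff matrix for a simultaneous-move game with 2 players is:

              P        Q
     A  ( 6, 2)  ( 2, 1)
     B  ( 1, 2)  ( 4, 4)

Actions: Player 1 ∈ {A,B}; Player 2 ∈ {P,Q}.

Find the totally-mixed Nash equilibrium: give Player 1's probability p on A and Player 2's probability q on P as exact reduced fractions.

(p,q) = (2/3, 2/7)

P1 indiff ⇒ q·6+(1-q)·2 = q·1+(1-q)·4 ⇒ q(5) = (1-q)(2) ⇒ q = 2/7
P2 indiff ⇒ p·2+(1-p)·2 = p·1+(1-p)·4 ⇒ p(1) = (1-p)(2) ⇒ p = 2/3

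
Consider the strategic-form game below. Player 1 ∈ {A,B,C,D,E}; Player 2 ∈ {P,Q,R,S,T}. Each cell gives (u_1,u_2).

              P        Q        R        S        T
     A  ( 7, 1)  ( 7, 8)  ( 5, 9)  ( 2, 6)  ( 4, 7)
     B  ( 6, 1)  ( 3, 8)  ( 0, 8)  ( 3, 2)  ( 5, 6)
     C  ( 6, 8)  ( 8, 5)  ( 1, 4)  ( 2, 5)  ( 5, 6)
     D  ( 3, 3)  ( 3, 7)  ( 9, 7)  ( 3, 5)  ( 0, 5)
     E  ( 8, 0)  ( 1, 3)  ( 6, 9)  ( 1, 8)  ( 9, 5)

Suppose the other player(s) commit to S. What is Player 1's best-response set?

BR_1 = {B,D}

u_1(A vs S) = 2
u_1(B vs S) = 3
u_1(C vs S) = 2
u_1(D vs S) = 3
u_1(E vs S) = 1
max payoff 3 at {B,D}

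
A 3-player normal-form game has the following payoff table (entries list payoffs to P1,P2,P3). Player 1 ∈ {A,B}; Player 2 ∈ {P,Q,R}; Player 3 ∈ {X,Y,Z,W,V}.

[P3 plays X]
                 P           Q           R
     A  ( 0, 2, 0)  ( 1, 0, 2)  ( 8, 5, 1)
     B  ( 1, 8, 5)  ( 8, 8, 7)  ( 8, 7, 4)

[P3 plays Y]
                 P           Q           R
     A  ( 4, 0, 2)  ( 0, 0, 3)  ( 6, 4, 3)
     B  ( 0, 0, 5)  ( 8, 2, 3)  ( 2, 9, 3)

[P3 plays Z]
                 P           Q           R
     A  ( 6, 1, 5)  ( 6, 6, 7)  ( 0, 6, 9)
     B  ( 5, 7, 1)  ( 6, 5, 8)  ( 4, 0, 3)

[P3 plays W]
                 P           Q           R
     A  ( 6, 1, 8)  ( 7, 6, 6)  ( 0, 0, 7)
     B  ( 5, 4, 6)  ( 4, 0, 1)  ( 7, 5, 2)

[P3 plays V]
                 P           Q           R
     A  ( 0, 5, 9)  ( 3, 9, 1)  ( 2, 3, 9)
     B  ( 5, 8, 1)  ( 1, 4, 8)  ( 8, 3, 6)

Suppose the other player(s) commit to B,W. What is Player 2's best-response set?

BR_2 = {R}

u_2(P vs B,W) = 4
u_2(Q vs B,W) = 0
u_2(R vs B,W) = 5
max payoff 5 at {R}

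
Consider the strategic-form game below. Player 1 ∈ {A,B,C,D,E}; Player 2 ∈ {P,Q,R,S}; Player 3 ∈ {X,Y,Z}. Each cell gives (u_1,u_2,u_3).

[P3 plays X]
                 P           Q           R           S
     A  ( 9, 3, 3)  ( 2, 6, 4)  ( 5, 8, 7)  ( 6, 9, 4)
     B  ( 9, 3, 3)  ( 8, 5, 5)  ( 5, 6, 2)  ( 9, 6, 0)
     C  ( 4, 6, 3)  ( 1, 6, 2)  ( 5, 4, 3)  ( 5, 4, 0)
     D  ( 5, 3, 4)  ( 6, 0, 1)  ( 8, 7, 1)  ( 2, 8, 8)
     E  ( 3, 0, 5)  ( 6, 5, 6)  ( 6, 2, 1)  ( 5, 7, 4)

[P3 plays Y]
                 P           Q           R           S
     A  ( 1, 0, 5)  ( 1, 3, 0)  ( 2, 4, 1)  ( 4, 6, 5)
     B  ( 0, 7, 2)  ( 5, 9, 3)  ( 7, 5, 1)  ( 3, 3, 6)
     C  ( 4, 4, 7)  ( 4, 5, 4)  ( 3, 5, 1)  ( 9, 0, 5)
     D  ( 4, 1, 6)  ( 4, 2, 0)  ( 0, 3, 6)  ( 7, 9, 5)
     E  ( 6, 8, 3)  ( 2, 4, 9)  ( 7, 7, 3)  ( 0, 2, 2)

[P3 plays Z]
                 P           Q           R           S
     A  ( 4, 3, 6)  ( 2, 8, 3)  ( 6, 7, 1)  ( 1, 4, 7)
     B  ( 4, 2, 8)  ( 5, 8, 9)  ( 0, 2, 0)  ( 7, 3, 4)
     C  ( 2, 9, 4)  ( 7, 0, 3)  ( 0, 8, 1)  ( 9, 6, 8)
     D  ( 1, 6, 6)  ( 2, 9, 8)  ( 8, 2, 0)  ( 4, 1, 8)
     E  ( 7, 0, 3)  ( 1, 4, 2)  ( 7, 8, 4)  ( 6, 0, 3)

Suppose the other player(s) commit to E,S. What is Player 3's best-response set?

BR_3 = {X}

u_3(X vs E,S) = 4
u_3(Y vs E,S) = 2
u_3(Z vs E,S) = 3
max payoff 4 at {X}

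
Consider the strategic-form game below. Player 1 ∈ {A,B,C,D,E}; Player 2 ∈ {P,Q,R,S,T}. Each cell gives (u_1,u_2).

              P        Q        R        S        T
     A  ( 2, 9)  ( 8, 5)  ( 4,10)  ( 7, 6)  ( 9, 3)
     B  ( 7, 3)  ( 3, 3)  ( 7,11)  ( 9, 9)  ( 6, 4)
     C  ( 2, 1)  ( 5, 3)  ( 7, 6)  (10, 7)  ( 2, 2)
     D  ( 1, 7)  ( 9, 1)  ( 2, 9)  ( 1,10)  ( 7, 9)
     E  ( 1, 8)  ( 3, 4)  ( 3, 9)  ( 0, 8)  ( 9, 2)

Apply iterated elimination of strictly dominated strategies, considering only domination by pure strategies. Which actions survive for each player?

P2 drop P (R beats it: A:10>9 B:11>3 C:6>1 D:9>7 E:9>8)
P2 drop Q (R beats it: A:10>5 B:11>3 C:6>3 D:9>1 E:9>4)
P1 drop D (A beats it: R:4>2 S:7>1 T:9>7)
P2 drop T (R beats it: A:10>3 B:11>4 C:6>2 E:9>2)
P1 drop A (B beats it: R:7>4 S:9>7)
P1 drop E (B beats it: R:7>3 S:9>0)
P1→{B,C} P2→{R,S}

Remaining: P1:{B,C} P2:{R,S}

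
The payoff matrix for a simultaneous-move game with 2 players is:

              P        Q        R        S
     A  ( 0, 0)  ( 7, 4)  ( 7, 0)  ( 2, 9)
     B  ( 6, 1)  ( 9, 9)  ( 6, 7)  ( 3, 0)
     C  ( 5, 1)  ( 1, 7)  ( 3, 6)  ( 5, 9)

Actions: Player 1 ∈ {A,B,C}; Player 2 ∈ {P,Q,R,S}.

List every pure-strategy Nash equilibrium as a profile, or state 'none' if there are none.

PSNE = {(B,Q), (C,S)}

(A,P): not NE [P1→B gives 6>0; P2→S gives 9>0]
(A,Q): not NE [P1→B gives 9>7; P2→S gives 9>4]
(A,R): not NE [P2→S gives 9>0]
(A,S): not NE [P1→C gives 5>2]
(B,P): not NE [P2→Q gives 9>1]
(B,Q): NE
(B,R): not NE [P1→A gives 7>6; P2→Q gives 9>7]
(B,S): not NE [P1→C gives 5>3; P2→Q gives 9>0]
(C,P): not NE [P1→B gives 6>5; P2→S gives 9>1]
(C,Q): not NE [P1→B gives 9>1; P2→S gives 9>7]
(C,R): not NE [P1→A gives 7>3; P2→S gives 9>6]
(C,S): NE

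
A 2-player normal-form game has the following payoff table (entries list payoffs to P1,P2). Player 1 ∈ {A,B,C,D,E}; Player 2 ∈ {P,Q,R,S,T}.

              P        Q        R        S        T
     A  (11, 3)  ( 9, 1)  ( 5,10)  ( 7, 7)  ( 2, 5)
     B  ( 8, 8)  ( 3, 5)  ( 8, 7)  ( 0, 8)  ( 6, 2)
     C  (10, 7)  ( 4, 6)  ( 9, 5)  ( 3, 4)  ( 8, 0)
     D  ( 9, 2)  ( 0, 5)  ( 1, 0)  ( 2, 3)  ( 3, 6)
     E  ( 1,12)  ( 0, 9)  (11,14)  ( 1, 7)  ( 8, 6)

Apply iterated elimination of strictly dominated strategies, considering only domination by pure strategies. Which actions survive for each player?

Survivors P1:{A,C,E} P2:{P,R}

P1 drop B (C beats it: P:10>8 Q:4>3 R:9>8 S:3>0 T:8>6)
P1 drop D (C beats it: P:10>9 Q:4>0 R:9>1 S:3>2 T:8>3)
P2 drop Q (P beats it: A:3>1 C:7>6 E:12>9)
P2 drop S (R beats it: A:10>7 C:5>4 E:14>7)
P2 drop T (R beats it: A:10>5 C:5>0 E:14>6)
P1→{A,C,E} P2→{P,R}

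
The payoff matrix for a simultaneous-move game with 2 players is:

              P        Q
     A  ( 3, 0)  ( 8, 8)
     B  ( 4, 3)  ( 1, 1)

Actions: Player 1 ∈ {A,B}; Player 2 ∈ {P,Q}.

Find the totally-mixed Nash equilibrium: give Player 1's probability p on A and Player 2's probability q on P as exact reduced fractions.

P1 indiff ⇒ q·3+(1-q)·8 = q·4+(1-q)·1 ⇒ q(-1) = (1-q)(-7) ⇒ q = 7/8
P2 indiff ⇒ p·0+(1-p)·3 = p·8+(1-p)·1 ⇒ p(-8) = (1-p)(-2) ⇒ p = 1/5

P1 mixes 1/5 on A; P2 mixes 7/8 on P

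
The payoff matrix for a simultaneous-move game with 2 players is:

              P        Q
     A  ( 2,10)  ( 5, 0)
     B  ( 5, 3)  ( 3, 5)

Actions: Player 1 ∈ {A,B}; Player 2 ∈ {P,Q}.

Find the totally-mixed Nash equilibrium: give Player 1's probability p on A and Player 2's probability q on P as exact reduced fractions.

P1 indiff ⇒ q·2+(1-q)·5 = q·5+(1-q)·3 ⇒ q(-3) = (1-q)(-2) ⇒ q = 2/5
P2 indiff ⇒ p·10+(1-p)·3 = p·0+(1-p)·5 ⇒ p(10) = (1-p)(2) ⇒ p = 1/6

P1 mixes 1/6 on A; P2 mixes 2/5 on P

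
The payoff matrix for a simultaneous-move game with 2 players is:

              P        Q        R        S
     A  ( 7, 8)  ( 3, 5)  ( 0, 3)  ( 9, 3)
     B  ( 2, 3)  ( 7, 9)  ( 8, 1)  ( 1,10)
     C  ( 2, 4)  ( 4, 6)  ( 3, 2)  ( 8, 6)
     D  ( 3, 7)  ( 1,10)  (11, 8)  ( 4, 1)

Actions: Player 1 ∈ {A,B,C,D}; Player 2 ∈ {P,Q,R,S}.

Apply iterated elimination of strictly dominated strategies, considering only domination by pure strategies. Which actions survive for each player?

P2 drop R (Q beats it: A:5>3 B:9>1 C:6>2 D:10>8)
P1 drop D (A beats it: P:7>3 Q:3>1 S:9>4)
P1→{A,B,C} P2→{P,Q,S}

Survivors P1:{A,B,C} P2:{P,Q,S}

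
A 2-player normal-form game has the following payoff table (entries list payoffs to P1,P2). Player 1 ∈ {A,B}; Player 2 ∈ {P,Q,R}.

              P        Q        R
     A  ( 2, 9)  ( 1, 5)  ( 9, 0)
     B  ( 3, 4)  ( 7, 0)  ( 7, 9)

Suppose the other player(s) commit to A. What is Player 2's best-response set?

argmax u_2 = {P}

u_2(P vs A) = 9
u_2(Q vs A) = 5
u_2(R vs A) = 0
max payoff 9 at {P}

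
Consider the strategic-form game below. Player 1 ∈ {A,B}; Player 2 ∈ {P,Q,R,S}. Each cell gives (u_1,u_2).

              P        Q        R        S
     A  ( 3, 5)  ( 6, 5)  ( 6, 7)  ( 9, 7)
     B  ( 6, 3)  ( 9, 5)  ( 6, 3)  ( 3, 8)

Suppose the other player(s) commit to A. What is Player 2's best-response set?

u_2(P vs A) = 5
u_2(Q vs A) = 5
u_2(R vs A) = 7
u_2(S vs A) = 7
max payoff 7 at {R,S}

P2 best: {R,S}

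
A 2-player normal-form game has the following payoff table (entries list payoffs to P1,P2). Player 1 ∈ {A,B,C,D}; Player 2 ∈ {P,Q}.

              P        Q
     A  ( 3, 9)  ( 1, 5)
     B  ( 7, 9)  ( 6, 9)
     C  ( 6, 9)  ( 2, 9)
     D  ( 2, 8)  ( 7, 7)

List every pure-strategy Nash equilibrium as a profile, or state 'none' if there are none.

(A,P): not NE [P1→B gives 7>3]
(A,Q): not NE [P1→D gives 7>1; P2→P gives 9>5]
(B,P): NE
(B,Q): not NE [P1→D gives 7>6]
(C,P): not NE [P1→B gives 7>6]
(C,Q): not NE [P1→D gives 7>2]
(D,P): not NE [P1→B gives 7>2]
(D,Q): not NE [P2→P gives 8>7]

Nash profiles: (B,P)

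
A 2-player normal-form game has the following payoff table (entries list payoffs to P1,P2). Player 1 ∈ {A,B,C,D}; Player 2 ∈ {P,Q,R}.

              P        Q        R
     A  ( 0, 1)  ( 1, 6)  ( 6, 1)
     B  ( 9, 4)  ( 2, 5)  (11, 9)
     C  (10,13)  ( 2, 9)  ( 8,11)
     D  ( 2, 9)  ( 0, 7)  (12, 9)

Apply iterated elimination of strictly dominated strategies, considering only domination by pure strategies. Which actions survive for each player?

Survivors P1:{B,C,D} P2:{P,R}

P1 drop A (B beats it: P:9>0 Q:2>1 R:11>6)
P2 drop Q (R beats it: B:9>5 C:11>9 D:9>7)
P1→{B,C,D} P2→{P,R}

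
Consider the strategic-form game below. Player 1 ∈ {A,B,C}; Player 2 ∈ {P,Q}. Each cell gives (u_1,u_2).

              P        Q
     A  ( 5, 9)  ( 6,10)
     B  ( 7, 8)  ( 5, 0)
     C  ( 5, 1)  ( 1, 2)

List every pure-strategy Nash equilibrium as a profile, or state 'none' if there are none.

(A,P): not NE [P1→B gives 7>5; P2→Q gives 10>9]
(A,Q): NE
(B,P): NE
(B,Q): not NE [P1→A gives 6>5; P2→P gives 8>0]
(C,P): not NE [P1→B gives 7>5; P2→Q gives 2>1]
(C,Q): not NE [P1→A gives 6>1]

NE set: (A,Q), (B,P)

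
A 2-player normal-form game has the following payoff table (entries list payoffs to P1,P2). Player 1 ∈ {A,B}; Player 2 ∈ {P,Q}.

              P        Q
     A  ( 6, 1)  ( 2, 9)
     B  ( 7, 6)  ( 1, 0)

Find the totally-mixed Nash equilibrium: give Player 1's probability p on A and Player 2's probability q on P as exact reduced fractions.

(p,q) = (3/7, 1/2)

P1 indiff ⇒ q·6+(1-q)·2 = q·7+(1-q)·1 ⇒ q(-1) = (1-q)(-1) ⇒ q = 1/2
P2 indiff ⇒ p·1+(1-p)·6 = p·9+(1-p)·0 ⇒ p(-8) = (1-p)(-6) ⇒ p = 3/7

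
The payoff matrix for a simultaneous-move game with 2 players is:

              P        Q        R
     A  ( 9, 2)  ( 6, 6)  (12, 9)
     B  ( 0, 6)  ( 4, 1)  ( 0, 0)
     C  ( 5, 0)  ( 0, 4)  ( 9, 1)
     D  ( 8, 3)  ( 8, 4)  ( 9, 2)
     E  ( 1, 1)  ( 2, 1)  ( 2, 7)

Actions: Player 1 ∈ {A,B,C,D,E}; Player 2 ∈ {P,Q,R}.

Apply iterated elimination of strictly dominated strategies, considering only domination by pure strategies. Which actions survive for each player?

IESDS → P1:{A,D} P2:{Q,R}

P1 drop B (A beats it: P:9>0 Q:6>4 R:12>0)
P1 drop C (A beats it: P:9>5 Q:6>0 R:12>9)
P1 drop E (A beats it: P:9>1 Q:6>2 R:12>2)
P2 drop P (Q beats it: A:6>2 D:4>3)
P1→{A,D} P2→{Q,R}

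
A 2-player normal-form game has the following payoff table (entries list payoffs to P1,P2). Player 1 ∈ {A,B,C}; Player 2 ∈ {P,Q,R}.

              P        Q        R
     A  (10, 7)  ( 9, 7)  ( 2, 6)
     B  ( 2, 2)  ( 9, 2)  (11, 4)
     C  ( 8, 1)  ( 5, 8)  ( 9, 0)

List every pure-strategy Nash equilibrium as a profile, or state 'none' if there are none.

(A,P): NE
(A,Q): NE
(A,R): not NE [P1→B gives 11>2; P2→Q gives 7>6]
(B,P): not NE [P1→A gives 10>2; P2→R gives 4>2]
(B,Q): not NE [P2→R gives 4>2]
(B,R): NE
(C,P): not NE [P1→A gives 10>8; P2→Q gives 8>1]
(C,Q): not NE [P1→B gives 9>5]
(C,R): not NE [P1→B gives 11>9; P2→Q gives 8>0]

NE set: (A,P), (A,Q), (B,R)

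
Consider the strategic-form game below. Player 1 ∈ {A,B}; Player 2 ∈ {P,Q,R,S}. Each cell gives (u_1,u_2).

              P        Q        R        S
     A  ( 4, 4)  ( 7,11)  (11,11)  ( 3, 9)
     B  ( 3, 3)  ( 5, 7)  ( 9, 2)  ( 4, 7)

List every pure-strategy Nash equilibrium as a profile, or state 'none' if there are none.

(A,P): not NE [P2→R gives 11>4]
(A,Q): NE
(A,R): NE
(A,S): not NE [P1→B gives 4>3; P2→R gives 11>9]
(B,P): not NE [P1→A gives 4>3; P2→S gives 7>3]
(B,Q): not NE [P1→A gives 7>5]
(B,R): not NE [P1→A gives 11>9; P2→S gives 7>2]
(B,S): NE

PSNE = {(A,Q), (A,R), (B,S)}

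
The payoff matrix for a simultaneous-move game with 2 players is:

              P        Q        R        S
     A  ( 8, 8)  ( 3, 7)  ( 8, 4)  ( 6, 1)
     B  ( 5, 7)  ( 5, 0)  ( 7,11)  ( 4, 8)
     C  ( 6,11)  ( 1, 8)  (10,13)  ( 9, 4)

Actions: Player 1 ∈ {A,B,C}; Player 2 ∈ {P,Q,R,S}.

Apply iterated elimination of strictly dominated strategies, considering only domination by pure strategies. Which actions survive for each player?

Survivors P1:{A,C} P2:{P,R}

P2 drop Q (P beats it: A:8>7 B:7>0 C:11>8)
P1 drop B (A beats it: P:8>5 R:8>7 S:6>4)
P2 drop S (P beats it: A:8>1 C:11>4)
P1→{A,C} P2→{P,R}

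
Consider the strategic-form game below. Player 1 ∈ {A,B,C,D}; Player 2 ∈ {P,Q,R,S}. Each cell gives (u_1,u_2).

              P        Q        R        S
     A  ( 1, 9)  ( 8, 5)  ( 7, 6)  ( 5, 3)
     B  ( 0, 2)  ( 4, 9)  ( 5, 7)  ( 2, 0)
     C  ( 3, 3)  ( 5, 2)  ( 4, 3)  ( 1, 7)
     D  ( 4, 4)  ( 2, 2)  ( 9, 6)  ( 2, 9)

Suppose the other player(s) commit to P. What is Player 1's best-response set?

P1 best: {D}

u_1(A vs P) = 1
u_1(B vs P) = 0
u_1(C vs P) = 3
u_1(D vs P) = 4
max payoff 4 at {D}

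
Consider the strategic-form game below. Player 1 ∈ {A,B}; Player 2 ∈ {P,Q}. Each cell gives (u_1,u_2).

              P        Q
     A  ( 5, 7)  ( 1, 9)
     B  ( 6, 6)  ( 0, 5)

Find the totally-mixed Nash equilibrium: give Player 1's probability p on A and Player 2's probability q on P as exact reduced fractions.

(p,q) = (1/3, 1/2)

P1 indiff ⇒ q·5+(1-q)·1 = q·6+(1-q)·0 ⇒ q(-1) = (1-q)(-1) ⇒ q = 1/2
P2 indiff ⇒ p·7+(1-p)·6 = p·9+(1-p)·5 ⇒ p(-2) = (1-p)(-1) ⇒ p = 1/3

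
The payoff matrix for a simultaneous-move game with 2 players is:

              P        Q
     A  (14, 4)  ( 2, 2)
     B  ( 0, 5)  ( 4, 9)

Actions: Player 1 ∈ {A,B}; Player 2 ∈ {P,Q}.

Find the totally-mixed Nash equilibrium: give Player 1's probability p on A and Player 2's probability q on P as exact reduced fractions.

P1 indiff ⇒ q·14+(1-q)·2 = q·0+(1-q)·4 ⇒ q(14) = (1-q)(2) ⇒ q = 1/8
P2 indiff ⇒ p·4+(1-p)·5 = p·2+(1-p)·9 ⇒ p(2) = (1-p)(4) ⇒ p = 2/3

P1 mixes 2/3 on A; P2 mixes 1/8 on P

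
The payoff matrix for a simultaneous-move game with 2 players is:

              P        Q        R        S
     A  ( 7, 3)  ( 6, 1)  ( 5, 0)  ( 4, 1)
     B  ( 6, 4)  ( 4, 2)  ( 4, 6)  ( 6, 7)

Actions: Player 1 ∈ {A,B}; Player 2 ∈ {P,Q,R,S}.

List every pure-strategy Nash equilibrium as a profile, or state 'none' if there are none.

(A,P): NE
(A,Q): not NE [P2→P gives 3>1]
(A,R): not NE [P2→P gives 3>0]
(A,S): not NE [P1→B gives 6>4; P2→P gives 3>1]
(B,P): not NE [P1→A gives 7>6; P2→S gives 7>4]
(B,Q): not NE [P1→A gives 6>4; P2→S gives 7>2]
(B,R): not NE [P1→A gives 5>4; P2→S gives 7>6]
(B,S): NE

NE set: (A,P), (B,S)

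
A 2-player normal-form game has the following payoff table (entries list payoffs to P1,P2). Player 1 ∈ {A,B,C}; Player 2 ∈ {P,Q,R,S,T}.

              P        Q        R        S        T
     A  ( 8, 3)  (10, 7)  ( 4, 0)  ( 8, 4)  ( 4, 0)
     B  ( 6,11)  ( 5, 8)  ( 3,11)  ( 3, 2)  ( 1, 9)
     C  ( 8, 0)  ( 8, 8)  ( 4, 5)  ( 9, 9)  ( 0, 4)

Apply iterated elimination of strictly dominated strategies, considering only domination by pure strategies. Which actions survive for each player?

P1 drop B (A beats it: P:8>6 Q:10>5 R:4>3 S:8>3 T:4>1)
P2 drop P (Q beats it: A:7>3 C:8>0)
P2 drop R (Q beats it: A:7>0 C:8>5)
P2 drop T (Q beats it: A:7>0 C:8>4)
P1→{A,C} P2→{Q,S}

Remaining: P1:{A,C} P2:{Q,S}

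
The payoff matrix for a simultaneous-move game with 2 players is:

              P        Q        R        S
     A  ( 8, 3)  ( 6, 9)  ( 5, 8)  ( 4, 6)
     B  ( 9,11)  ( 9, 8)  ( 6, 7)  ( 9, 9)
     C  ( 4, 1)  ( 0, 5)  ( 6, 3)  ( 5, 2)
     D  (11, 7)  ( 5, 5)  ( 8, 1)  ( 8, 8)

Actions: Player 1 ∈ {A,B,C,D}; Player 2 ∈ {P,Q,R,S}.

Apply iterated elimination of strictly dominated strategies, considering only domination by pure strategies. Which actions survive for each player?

Remaining: P1:{B,D} P2:{P,S}

P1 drop A (B beats it: P:9>8 Q:9>6 R:6>5 S:9>4)
P1 drop C (D beats it: P:11>4 Q:5>0 R:8>6 S:8>5)
P2 drop Q (P beats it: B:11>8 D:7>5)
P2 drop R (P beats it: B:11>7 D:7>1)
P1→{B,D} P2→{P,S}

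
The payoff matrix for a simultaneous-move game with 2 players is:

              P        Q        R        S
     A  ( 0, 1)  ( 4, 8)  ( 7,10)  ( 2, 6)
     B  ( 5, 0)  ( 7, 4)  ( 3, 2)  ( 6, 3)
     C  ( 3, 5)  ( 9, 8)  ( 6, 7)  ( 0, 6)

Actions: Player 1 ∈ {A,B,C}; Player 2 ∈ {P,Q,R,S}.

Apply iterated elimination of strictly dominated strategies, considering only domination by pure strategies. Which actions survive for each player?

Survivors P1:{A,C} P2:{Q,R}

P2 drop P (Q beats it: A:8>1 B:4>0 C:8>5)
P2 drop S (Q beats it: A:8>6 B:4>3 C:8>6)
P1 drop B (C beats it: Q:9>7 R:6>3)
P1→{A,C} P2→{Q,R}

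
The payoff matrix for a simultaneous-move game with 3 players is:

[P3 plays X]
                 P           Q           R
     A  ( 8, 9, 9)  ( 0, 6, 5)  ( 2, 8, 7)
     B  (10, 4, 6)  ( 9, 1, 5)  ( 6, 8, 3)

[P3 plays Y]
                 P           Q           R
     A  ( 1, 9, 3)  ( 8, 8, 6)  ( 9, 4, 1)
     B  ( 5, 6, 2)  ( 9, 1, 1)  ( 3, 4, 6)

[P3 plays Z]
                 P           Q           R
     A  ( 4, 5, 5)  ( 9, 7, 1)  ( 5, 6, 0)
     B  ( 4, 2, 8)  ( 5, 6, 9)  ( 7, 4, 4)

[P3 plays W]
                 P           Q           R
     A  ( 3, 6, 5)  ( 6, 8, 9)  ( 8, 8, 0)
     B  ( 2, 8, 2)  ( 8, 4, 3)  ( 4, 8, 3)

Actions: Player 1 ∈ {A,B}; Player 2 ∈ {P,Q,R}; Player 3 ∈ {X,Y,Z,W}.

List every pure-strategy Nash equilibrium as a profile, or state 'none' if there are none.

No pure NE.

(A,P,X): not NE [P1→B gives 10>8]
(A,P,Y): not NE [P1→B gives 5>1; P3→X gives 9>3]
(A,P,Z): not NE [P2→Q gives 7>5; P3→X gives 9>5]
(A,P,W): not NE [P2→R gives 8>6; P3→X gives 9>5]
(A,Q,X): not NE [P1→B gives 9>0; P2→P gives 9>6; P3→W gives 9>5]
(A,Q,Y): not NE [P1→B gives 9>8; P2→P gives 9>8; P3→W gives 9>6]
(A,Q,Z): not NE [P3→W gives 9>1]
(A,Q,W): not NE [P1→B gives 8>6]
(A,R,X): not NE [P1→B gives 6>2; P2→P gives 9>8]
(A,R,Y): not NE [P2→P gives 9>4; P3→X gives 7>1]
(A,R,Z): not NE [P1→B gives 7>5; P2→Q gives 7>6; P3→X gives 7>0]
(A,R,W): not NE [P3→X gives 7>0]
(B,P,X): not NE [P2→R gives 8>4; P3→Z gives 8>6]
(B,P,Y): not NE [P3→Z gives 8>2]
(B,P,Z): not NE [P2→Q gives 6>2]
(B,P,W): not NE [P1→A gives 3>2; P3→Z gives 8>2]
(B,Q,X): not NE [P2→R gives 8>1; P3→Z gives 9>5]
(B,Q,Y): not NE [P2→P gives 6>1; P3→Z gives 9>1]
(B,Q,Z): not NE [P1→A gives 9>5]
(B,Q,W): not NE [P2→R gives 8>4; P3→Z gives 9>3]
(B,R,X): not NE [P3→Y gives 6>3]
(B,R,Y): not NE [P1→A gives 9>3; P2→P gives 6>4]
(B,R,Z): not NE [P2→Q gives 6>4; P3→Y gives 6>4]
(B,R,W): not NE [P1→A gives 8>4; P3→Y gives 6>3]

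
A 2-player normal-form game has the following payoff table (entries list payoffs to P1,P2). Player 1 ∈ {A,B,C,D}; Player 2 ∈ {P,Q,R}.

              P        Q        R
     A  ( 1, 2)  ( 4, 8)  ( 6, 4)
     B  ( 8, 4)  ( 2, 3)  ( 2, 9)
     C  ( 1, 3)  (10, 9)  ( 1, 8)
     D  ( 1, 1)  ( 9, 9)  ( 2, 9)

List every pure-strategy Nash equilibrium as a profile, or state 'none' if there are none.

NE set: (C,Q)

(A,P): not NE [P1→B gives 8>1; P2→Q gives 8>2]
(A,Q): not NE [P1→C gives 10>4]
(A,R): not NE [P2→Q gives 8>4]
(B,P): not NE [P2→R gives 9>4]
(B,Q): not NE [P1→C gives 10>2; P2→R gives 9>3]
(B,R): not NE [P1→A gives 6>2]
(C,P): not NE [P1→B gives 8>1; P2→Q gives 9>3]
(C,Q): NE
(C,R): not NE [P1→A gives 6>1; P2→Q gives 9>8]
(D,P): not NE [P1→B gives 8>1; P2→R gives 9>1]
(D,Q): not NE [P1→C gives 10>9]
(D,R): not NE [P1→A gives 6>2]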